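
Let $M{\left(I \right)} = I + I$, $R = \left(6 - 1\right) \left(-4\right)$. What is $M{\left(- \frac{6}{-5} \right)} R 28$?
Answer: $-1344$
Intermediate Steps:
$R = -20$ ($R = 5 \left(-4\right) = -20$)
$M{\left(I \right)} = 2 I$
$M{\left(- \frac{6}{-5} \right)} R 28 = 2 \left(- \frac{6}{-5}\right) \left(-20\right) 28 = 2 \left(\left(-6\right) \left(- \frac{1}{5}\right)\right) \left(-20\right) 28 = 2 \cdot \frac{6}{5} \left(-20\right) 28 = \frac{12}{5} \left(-20\right) 28 = \left(-48\right) 28 = -1344$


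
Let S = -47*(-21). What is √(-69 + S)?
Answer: 3*√102 ≈ 30.299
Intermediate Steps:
S = 987
√(-69 + S) = √(-69 + 987) = √918 = 3*√102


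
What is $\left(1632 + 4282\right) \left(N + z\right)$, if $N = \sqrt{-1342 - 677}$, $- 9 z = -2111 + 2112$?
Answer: $- \frac{5914}{9} + 5914 i \sqrt{2019} \approx -657.11 + 2.6574 \cdot 10^{5} i$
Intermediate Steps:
$z = - \frac{1}{9}$ ($z = - \frac{-2111 + 2112}{9} = \left(- \frac{1}{9}\right) 1 = - \frac{1}{9} \approx -0.11111$)
$N = i \sqrt{2019}$ ($N = \sqrt{-2019} = i \sqrt{2019} \approx 44.933 i$)
$\left(1632 + 4282\right) \left(N + z\right) = \left(1632 + 4282\right) \left(i \sqrt{2019} - \frac{1}{9}\right) = 5914 \left(- \frac{1}{9} + i \sqrt{2019}\right) = - \frac{5914}{9} + 5914 i \sqrt{2019}$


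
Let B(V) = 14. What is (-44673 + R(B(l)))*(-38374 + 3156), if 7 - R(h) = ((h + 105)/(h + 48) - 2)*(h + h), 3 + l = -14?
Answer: 48761997568/31 ≈ 1.5730e+9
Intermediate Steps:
l = -17 (l = -3 - 14 = -17)
R(h) = 7 - 2*h*(-2 + (105 + h)/(48 + h)) (R(h) = 7 - ((h + 105)/(h + 48) - 2)*(h + h) = 7 - ((105 + h)/(48 + h) - 2)*2*h = 7 - (-2 + (105 + h)/(48 + h))*2*h = 7 - 2*h*(-2 + (105 + h)/(48 + h)))
(-44673 + R(B(l)))*(-38374 + 3156) = (-44673 + (336 - 11*14 + 2*14**2)/(48 + 14))*(-38374 + 3156) = (-44673 + (336 - 154 + 2*196)/62)*(-35218) = (-44673 + (336 - 154 + 392)/62)*(-35218) = (-44673 + (1/62)*574)*(-35218) = (-44673 + 287/31)*(-35218) = -1384576/31*(-35218) = 48761997568/31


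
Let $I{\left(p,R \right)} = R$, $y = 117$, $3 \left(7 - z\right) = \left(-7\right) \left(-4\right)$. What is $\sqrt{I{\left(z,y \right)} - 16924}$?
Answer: $49 i \sqrt{7} \approx 129.64 i$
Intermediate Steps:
$z = - \frac{7}{3}$ ($z = 7 - \frac{\left(-7\right) \left(-4\right)}{3} = 7 - \frac{28}{3} = - \frac{7}{3} \approx -2.3333$)
$\sqrt{I{\left(z,y \right)} - 16924} = \sqrt{117 - 16924} = \sqrt{-16807} = 49 i \sqrt{7}$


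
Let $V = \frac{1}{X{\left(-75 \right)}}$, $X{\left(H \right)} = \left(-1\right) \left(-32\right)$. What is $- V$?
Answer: $- \frac{1}{32} \approx -0.03125$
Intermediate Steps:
$X{\left(H \right)} = 32$
$V = \frac{1}{32} \approx 0.03125$
$- V = \left(-1\right) \frac{1}{32} = - \frac{1}{32}$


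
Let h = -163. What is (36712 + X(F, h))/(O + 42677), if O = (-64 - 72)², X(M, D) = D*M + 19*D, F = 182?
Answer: 3949/61173 ≈ 0.064555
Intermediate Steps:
X(M, D) = 19*D + D*M
O = 18496 (O = (-136)² = 18496)
(36712 + X(F, h))/(O + 42677) = (36712 - 163*(19 + 182))/(18496 + 42677) = (36712 - 163*201)/61173 = (36712 - 32763)*(1/61173) = 3949*(1/61173) = 3949/61173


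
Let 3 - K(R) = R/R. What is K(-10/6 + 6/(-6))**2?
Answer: 4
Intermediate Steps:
K(R) = 2 (K(R) = 3 - R/R = 3 - 1*1 = 3 - 1 = 2)
K(-10/6 + 6/(-6))**2 = 2**2 = 4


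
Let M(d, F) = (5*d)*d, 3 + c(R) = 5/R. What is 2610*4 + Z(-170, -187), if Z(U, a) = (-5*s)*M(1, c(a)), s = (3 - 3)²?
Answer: 10440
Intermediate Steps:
c(R) = -3 + 5/R
M(d, F) = 5*d²
s = 0 (s = 0² = 0)
Z(U, a) = 0 (Z(U, a) = (-5*0)*(5*1²) = 0*(5*1) = 0*5 = 0)
2610*4 + Z(-170, -187) = 2610*4 + 0 = 10440 + 0 = 10440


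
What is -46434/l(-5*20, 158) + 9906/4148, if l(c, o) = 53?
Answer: -96041607/109922 ≈ -873.72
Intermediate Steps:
-46434/l(-5*20, 158) + 9906/4148 = -46434/53 + 9906/4148 = -46434*1/53 + 9906*(1/4148) = -46434/53 + 4953/2074 = -96041607/109922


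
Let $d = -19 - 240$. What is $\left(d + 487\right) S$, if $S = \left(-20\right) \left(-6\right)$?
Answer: $27360$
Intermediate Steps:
$S = 120$
$d = -259$
$\left(d + 487\right) S = \left(-259 + 487\right) 120 = 228 \cdot 120 = 27360$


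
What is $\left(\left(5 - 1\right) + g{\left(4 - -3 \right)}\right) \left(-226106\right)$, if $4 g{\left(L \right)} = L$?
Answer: $- \frac{2600219}{2} \approx -1.3001 \cdot 10^{6}$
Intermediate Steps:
$g{\left(L \right)} = \frac{L}{4}$
$\left(\left(5 - 1\right) + g{\left(4 - -3 \right)}\right) \left(-226106\right) = \left(\left(5 - 1\right) + \frac{4 - -3}{4}\right) \left(-226106\right) = \left(4 + \frac{4 + 3}{4}\right) \left(-226106\right) = \left(4 + \frac{1}{4} \cdot 7\right) \left(-226106\right) = \left(4 + \frac{7}{4}\right) \left(-226106\right) = \frac{23}{4} \left(-226106\right) = - \frac{2600219}{2}$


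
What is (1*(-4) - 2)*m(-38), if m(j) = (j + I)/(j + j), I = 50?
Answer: 18/19 ≈ 0.94737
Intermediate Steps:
m(j) = (50 + j)/(2*j) (m(j) = (j + 50)/(j + j) = (50 + j)/((2*j)) = (50 + j)*(1/(2*j)) = (50 + j)/(2*j))
(1*(-4) - 2)*m(-38) = (1*(-4) - 2)*((½)*(50 - 38)/(-38)) = (-4 - 2)*((½)*(-1/38)*12) = -6*(-3/19) = 18/19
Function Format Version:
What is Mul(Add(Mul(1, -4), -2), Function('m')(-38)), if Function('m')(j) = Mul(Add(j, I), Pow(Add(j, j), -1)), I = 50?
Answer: Rational(18, 19) ≈ 0.94737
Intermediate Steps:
Function('m')(j) = Mul(Rational(1, 2), Pow(j, -1), Add(50, j)) (Function('m')(j) = Mul(Add(j, 50), Pow(Add(j, j), -1)) = Mul(Add(50, j), Pow(Mul(2, j), -1)) = Mul(Add(50, j), Mul(Rational(1, 2), Pow(j, -1))) = Mul(Rational(1, 2), Pow(j, -1), Add(50, j)))
Mul(Add(Mul(1, -4), -2), Function('m')(-38)) = Mul(Add(Mul(1, -4), -2), Mul(Rational(1, 2), Pow(-38, -1), Add(50, -38))) = Mul(Add(-4, -2), Mul(Rational(1, 2), Rational(-1, 38), 12)) = Mul(-6, Rational(-3, 19)) = Rational(18, 19)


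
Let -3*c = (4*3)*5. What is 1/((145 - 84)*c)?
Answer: -1/1220 ≈ -0.00081967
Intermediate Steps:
c = -20 (c = -4*3*5/3 = -4*5 = -⅓*60 = -20)
1/((145 - 84)*c) = 1/((145 - 84)*(-20)) = 1/(61*(-20)) = 1/(-1220) = -1/1220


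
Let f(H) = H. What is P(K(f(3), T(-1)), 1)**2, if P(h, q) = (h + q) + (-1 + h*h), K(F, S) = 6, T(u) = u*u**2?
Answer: 1764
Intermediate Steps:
T(u) = u**3
P(h, q) = -1 + h + q + h**2 (P(h, q) = (h + q) + (-1 + h**2) = -1 + h + q + h**2)
P(K(f(3), T(-1)), 1)**2 = (-1 + 6 + 1 + 6**2)**2 = (-1 + 6 + 1 + 36)**2 = 42**2 = 1764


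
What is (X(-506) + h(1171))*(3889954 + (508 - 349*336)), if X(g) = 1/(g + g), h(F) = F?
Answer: 203246911959/46 ≈ 4.4184e+9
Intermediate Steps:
X(g) = 1/(2*g)
(X(-506) + h(1171))*(3889954 + (508 - 349*336)) = ((½)/(-506) + 1171)*(3889954 + (508 - 349*336)) = ((½)*(-1/506) + 1171)*(3889954 + (508 - 117264)) = (-1/1012 + 1171)*(3889954 - 116756) = (1185051/1012)*3773198 = 203246911959/46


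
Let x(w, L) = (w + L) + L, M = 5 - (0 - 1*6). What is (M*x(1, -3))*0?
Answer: 0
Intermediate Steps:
M = 11 (M = 5 - (0 - 6) = 5 - 1*(-6) = 5 + 6 = 11)
x(w, L) = w + 2*L (x(w, L) = (L + w) + L = w + 2*L)
(M*x(1, -3))*0 = (11*(1 + 2*(-3)))*0 = (11*(1 - 6))*0 = (11*(-5))*0 = -55*0 = 0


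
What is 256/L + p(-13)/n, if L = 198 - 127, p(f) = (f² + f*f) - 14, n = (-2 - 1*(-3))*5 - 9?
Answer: -5495/71 ≈ -77.394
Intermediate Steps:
n = -4 (n = (-2 + 3)*5 - 9 = 1*5 - 9 = 5 - 9 = -4)
p(f) = -14 + 2*f² (p(f) = (f² + f²) - 14 = 2*f² - 14 = -14 + 2*f²)
L = 71
256/L + p(-13)/n = 256/71 + (-14 + 2*(-13)²)/(-4) = 256*(1/71) + (-14 + 2*169)*(-¼) = 256/71 + (-14 + 338)*(-¼) = 256/71 + 324*(-¼) = 256/71 - 81 = -5495/71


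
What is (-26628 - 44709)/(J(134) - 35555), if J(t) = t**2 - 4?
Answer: 71337/17603 ≈ 4.0526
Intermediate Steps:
J(t) = -4 + t**2
(-26628 - 44709)/(J(134) - 35555) = (-26628 - 44709)/((-4 + 134**2) - 35555) = -71337/((-4 + 17956) - 35555) = -71337/(17952 - 35555) = -71337/(-17603) = -71337*(-1/17603) = 71337/17603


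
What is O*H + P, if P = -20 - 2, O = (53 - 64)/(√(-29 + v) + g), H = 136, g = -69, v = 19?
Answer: -1738/4771 + 1496*I*√10/4771 ≈ -0.36428 + 0.99157*I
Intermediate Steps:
O = -11/(-69 + I*√10) (O = (53 - 64)/(√(-29 + 19) - 69) = -11/(√(-10) - 69) = -11/(I*√10 - 69) = -11/(-69 + I*√10) ≈ 0.15909 + 0.0072909*I)
P = -22
O*H + P = (759/4771 + 11*I*√10/4771)*136 - 22 = (103224/4771 + 1496*I*√10/4771) - 22 = -1738/4771 + 1496*I*√10/4771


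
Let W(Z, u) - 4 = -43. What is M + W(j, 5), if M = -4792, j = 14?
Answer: -4831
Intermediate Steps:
W(Z, u) = -39 (W(Z, u) = 4 - 43 = -39)
M + W(j, 5) = -4792 - 39 = -4831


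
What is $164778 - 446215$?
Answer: $-281437$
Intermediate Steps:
$164778 - 446215 = -281437$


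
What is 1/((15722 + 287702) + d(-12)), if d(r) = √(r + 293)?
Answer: 303424/92066123495 - √281/92066123495 ≈ 3.2955e-6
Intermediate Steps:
d(r) = √(293 + r)
1/((15722 + 287702) + d(-12)) = 1/((15722 + 287702) + √(293 - 12)) = 1/(303424 + √281)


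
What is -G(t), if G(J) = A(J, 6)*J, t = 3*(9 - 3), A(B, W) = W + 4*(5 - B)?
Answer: 828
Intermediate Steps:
A(B, W) = 20 + W - 4*B (A(B, W) = W + (20 - 4*B) = 20 + W - 4*B)
t = 18 (t = 3*6 = 18)
G(J) = J*(26 - 4*J) (G(J) = (20 + 6 - 4*J)*J = (26 - 4*J)*J = J*(26 - 4*J))
-G(t) = -2*18*(13 - 2*18) = -2*18*(13 - 36) = -2*18*(-23) = -1*(-828) = 828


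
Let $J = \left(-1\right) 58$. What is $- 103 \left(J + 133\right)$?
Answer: $-7725$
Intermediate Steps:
$J = -58$
$- 103 \left(J + 133\right) = - 103 \left(-58 + 133\right) = \left(-103\right) 75 = -7725$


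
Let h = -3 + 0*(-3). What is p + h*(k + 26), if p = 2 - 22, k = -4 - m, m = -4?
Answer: -98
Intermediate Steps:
k = 0 (k = -4 - 1*(-4) = -4 + 4 = 0)
p = -20
h = -3 (h = -3 + 0 = -3)
p + h*(k + 26) = -20 - 3*(0 + 26) = -20 - 3*26 = -20 - 78 = -98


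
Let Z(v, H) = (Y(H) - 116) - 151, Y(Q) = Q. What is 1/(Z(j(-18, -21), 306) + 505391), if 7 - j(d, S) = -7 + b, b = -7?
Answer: 1/505430 ≈ 1.9785e-6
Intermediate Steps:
j(d, S) = 21 (j(d, S) = 7 - (-7 - 7) = 7 - 1*(-14) = 7 + 14 = 21)
Z(v, H) = -267 + H (Z(v, H) = (H - 116) - 151 = (-116 + H) - 151 = -267 + H)
1/(Z(j(-18, -21), 306) + 505391) = 1/((-267 + 306) + 505391) = 1/(39 + 505391) = 1/505430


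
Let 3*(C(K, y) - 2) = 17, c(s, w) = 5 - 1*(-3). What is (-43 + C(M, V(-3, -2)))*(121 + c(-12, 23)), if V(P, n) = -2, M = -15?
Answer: -4558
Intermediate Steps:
c(s, w) = 8 (c(s, w) = 5 + 3 = 8)
C(K, y) = 23/3 (C(K, y) = 2 + (1/3)*17 = 2 + 17/3 = 23/3)
(-43 + C(M, V(-3, -2)))*(121 + c(-12, 23)) = (-43 + 23/3)*(121 + 8) = -106/3*129 = -4558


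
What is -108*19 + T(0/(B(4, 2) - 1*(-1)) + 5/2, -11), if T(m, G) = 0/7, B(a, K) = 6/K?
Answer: -2052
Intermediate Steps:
T(m, G) = 0 (T(m, G) = 0*(1/7) = 0)
-108*19 + T(0/(B(4, 2) - 1*(-1)) + 5/2, -11) = -108*19 + 0 = -2052 + 0 = -2052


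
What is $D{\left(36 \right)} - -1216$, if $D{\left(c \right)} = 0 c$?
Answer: $1216$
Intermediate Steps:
$D{\left(c \right)} = 0$
$D{\left(36 \right)} - -1216 = 0 - -1216 = 0 + 1216 = 1216$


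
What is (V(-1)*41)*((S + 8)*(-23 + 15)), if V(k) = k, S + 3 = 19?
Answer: 7872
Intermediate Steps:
S = 16 (S = -3 + 19 = 16)
(V(-1)*41)*((S + 8)*(-23 + 15)) = (-1*41)*((16 + 8)*(-23 + 15)) = -984*(-8) = -41*(-192) = 7872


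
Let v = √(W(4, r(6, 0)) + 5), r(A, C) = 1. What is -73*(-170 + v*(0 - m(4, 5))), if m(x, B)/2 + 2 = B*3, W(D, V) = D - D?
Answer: 12410 + 1898*√5 ≈ 16654.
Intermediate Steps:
W(D, V) = 0
m(x, B) = -4 + 6*B (m(x, B) = -4 + 2*(B*3) = -4 + 2*(3*B) = -4 + 6*B)
v = √5 (v = √(0 + 5) = √5 ≈ 2.2361)
-73*(-170 + v*(0 - m(4, 5))) = -73*(-170 + √5*(0 - (-4 + 6*5))) = -73*(-170 + √5*(0 - (-4 + 30))) = -73*(-170 + √5*(0 - 1*26)) = -73*(-170 + √5*(0 - 26)) = -73*(-170 + √5*(-26)) = -73*(-170 - 26*√5) = 12410 + 1898*√5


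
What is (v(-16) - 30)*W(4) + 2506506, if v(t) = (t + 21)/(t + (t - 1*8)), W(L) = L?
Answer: 5012771/2 ≈ 2.5064e+6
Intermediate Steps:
v(t) = (21 + t)/(-8 + 2*t) (v(t) = (21 + t)/(t + (t - 8)) = (21 + t)/(t + (-8 + t)) = (21 + t)/(-8 + 2*t))
(v(-16) - 30)*W(4) + 2506506 = ((21 - 16)/(2*(-4 - 16)) - 30)*4 + 2506506 = ((½)*5/(-20) - 30)*4 + 2506506 = ((½)*(-1/20)*5 - 30)*4 + 2506506 = (-⅛ - 30)*4 + 2506506 = -241/8*4 + 2506506 = -241/2 + 2506506 = 5012771/2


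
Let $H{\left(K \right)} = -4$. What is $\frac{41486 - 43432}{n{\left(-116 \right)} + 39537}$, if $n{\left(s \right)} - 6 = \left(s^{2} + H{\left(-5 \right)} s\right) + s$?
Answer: $- \frac{278}{7621} \approx -0.036478$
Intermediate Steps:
$n{\left(s \right)} = 6 + s^{2} - 3 s$ ($n{\left(s \right)} = 6 + \left(\left(s^{2} - 4 s\right) + s\right) = 6 + \left(s^{2} - 3 s\right) = 6 + s^{2} - 3 s$)
$\frac{41486 - 43432}{n{\left(-116 \right)} + 39537} = \frac{41486 - 43432}{\left(6 + \left(-116\right)^{2} - -348\right) + 39537} = - \frac{1946}{\left(6 + 13456 + 348\right) + 39537} = - \frac{1946}{13810 + 39537} = - \frac{1946}{53347} = \left(-1946\right) \frac{1}{53347} = - \frac{278}{7621}$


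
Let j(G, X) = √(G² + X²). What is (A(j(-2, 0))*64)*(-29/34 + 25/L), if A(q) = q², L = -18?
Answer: -87808/153 ≈ -573.91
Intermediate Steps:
(A(j(-2, 0))*64)*(-29/34 + 25/L) = ((√((-2)² + 0²))²*64)*(-29/34 + 25/(-18)) = ((√(4 + 0))²*64)*(-29*1/34 + 25*(-1/18)) = ((√4)²*64)*(-29/34 - 25/18) = (2²*64)*(-343/153) = (4*64)*(-343/153) = 256*(-343/153) = -87808/153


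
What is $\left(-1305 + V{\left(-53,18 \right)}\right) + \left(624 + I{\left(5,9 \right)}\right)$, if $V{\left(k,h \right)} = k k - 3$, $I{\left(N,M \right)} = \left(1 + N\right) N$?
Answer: $2155$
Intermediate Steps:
$I{\left(N,M \right)} = N \left(1 + N\right)$
$V{\left(k,h \right)} = -3 + k^{2}$ ($V{\left(k,h \right)} = k^{2} - 3 = -3 + k^{2}$)
$\left(-1305 + V{\left(-53,18 \right)}\right) + \left(624 + I{\left(5,9 \right)}\right) = \left(-1305 - \left(3 - \left(-53\right)^{2}\right)\right) + \left(624 + 5 \left(1 + 5\right)\right) = \left(-1305 + \left(-3 + 2809\right)\right) + \left(624 + 5 \cdot 6\right) = \left(-1305 + 2806\right) + \left(624 + 30\right) = 1501 + 654 = 2155$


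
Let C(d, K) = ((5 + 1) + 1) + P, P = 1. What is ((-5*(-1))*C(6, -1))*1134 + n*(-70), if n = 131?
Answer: 36190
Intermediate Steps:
C(d, K) = 8 (C(d, K) = ((5 + 1) + 1) + 1 = (6 + 1) + 1 = 7 + 1 = 8)
((-5*(-1))*C(6, -1))*1134 + n*(-70) = (-5*(-1)*8)*1134 + 131*(-70) = (5*8)*1134 - 9170 = 40*1134 - 9170 = 45360 - 9170 = 36190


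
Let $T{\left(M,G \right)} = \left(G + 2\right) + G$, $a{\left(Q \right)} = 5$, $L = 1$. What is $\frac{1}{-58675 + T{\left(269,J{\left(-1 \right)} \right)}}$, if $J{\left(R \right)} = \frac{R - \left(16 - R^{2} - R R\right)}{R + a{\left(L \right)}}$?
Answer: $- \frac{2}{117361} \approx -1.7041 \cdot 10^{-5}$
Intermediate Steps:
$J{\left(R \right)} = \frac{-16 + R + 2 R^{2}}{5 + R}$ ($J{\left(R \right)} = \frac{R - \left(16 - R^{2} - R R\right)}{R + 5} = \frac{R + \left(\left(R^{2} + R^{2}\right) - 16\right)}{5 + R} = \frac{R + \left(2 R^{2} - 16\right)}{5 + R} = \frac{R + \left(-16 + 2 R^{2}\right)}{5 + R} = \frac{-16 + R + 2 R^{2}}{5 + R}$)
$T{\left(M,G \right)} = 2 + 2 G$ ($T{\left(M,G \right)} = \left(2 + G\right) + G = 2 + 2 G$)
$\frac{1}{-58675 + T{\left(269,J{\left(-1 \right)} \right)}} = \frac{1}{-58675 + \left(2 + 2 \frac{-16 - 1 + 2 \left(-1\right)^{2}}{5 - 1}\right)} = \frac{1}{-58675 + \left(2 + 2 \frac{-16 - 1 + 2 \cdot 1}{4}\right)} = \frac{1}{-58675 + \left(2 + 2 \frac{-16 - 1 + 2}{4}\right)} = \frac{1}{-58675 + \left(2 + 2 \cdot \frac{1}{4} \left(-15\right)\right)} = \frac{1}{-58675 + \left(2 + 2 \left(- \frac{15}{4}\right)\right)} = \frac{1}{-58675 + \left(2 - \frac{15}{2}\right)} = \frac{1}{-58675 - \frac{11}{2}} = \frac{1}{- \frac{117361}{2}} = - \frac{2}{117361}$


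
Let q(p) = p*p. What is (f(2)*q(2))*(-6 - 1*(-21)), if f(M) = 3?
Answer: 180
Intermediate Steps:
q(p) = p²
(f(2)*q(2))*(-6 - 1*(-21)) = (3*2²)*(-6 - 1*(-21)) = (3*4)*(-6 + 21) = 12*15 = 180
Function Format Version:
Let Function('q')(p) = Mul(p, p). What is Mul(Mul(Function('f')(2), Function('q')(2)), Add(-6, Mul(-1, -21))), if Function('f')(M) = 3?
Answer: 180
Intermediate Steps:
Function('q')(p) = Pow(p, 2)
Mul(Mul(Function('f')(2), Function('q')(2)), Add(-6, Mul(-1, -21))) = Mul(Mul(3, Pow(2, 2)), Add(-6, Mul(-1, -21))) = Mul(Mul(3, 4), Add(-6, 21)) = Mul(12, 15) = 180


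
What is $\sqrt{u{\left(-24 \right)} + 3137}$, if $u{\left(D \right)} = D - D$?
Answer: $\sqrt{3137} \approx 56.009$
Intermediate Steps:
$u{\left(D \right)} = 0$
$\sqrt{u{\left(-24 \right)} + 3137} = \sqrt{0 + 3137} = \sqrt{3137}$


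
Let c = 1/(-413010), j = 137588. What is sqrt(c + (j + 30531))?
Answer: sqrt(3186364265593210)/137670 ≈ 410.02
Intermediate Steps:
c = -1/413010 ≈ -2.4212e-6
sqrt(c + (j + 30531)) = sqrt(-1/413010 + (137588 + 30531)) = sqrt(-1/413010 + 168119) = sqrt(69434828189/413010) = sqrt(3186364265593210)/137670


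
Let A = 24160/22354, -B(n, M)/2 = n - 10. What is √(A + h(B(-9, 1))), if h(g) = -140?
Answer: 10*I*√173545279/11177 ≈ 11.786*I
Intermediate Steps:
B(n, M) = 20 - 2*n (B(n, M) = -2*(n - 10) = -2*(-10 + n) = 20 - 2*n)
A = 12080/11177 (A = 24160*(1/22354) = 12080/11177 ≈ 1.0808)
√(A + h(B(-9, 1))) = √(12080/11177 - 140) = √(-1552700/11177) = 10*I*√173545279/11177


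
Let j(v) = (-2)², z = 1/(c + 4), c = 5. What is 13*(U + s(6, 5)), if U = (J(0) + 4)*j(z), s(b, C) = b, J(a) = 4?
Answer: 494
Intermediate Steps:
z = ⅑ (z = 1/(5 + 4) = 1/9 = ⅑ ≈ 0.11111)
j(v) = 4
U = 32 (U = (4 + 4)*4 = 8*4 = 32)
13*(U + s(6, 5)) = 13*(32 + 6) = 13*38 = 494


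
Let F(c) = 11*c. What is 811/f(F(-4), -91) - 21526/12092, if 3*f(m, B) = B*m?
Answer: -14192567/12104092 ≈ -1.1725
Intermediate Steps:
f(m, B) = B*m/3 (f(m, B) = (B*m)/3 = B*m/3)
811/f(F(-4), -91) - 21526/12092 = 811/(((1/3)*(-91)*(11*(-4)))) - 21526/12092 = 811/(((1/3)*(-91)*(-44))) - 21526*1/12092 = 811/(4004/3) - 10763/6046 = 811*(3/4004) - 10763/6046 = 2433/4004 - 10763/6046 = -14192567/12104092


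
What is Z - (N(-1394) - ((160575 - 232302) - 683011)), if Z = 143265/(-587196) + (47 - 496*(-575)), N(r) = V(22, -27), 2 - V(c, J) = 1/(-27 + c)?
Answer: -459474453887/978660 ≈ -4.6949e+5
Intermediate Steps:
V(c, J) = 2 - 1/(-27 + c)
N(r) = 11/5 (N(r) = (-55 + 2*22)/(-27 + 22) = (-55 + 44)/(-5) = -⅕*(-11) = 11/5)
Z = 55831918049/195732 (Z = 143265*(-1/587196) + (47 + 285200) = -47755/195732 + 285247 = 55831918049/195732 ≈ 2.8525e+5)
Z - (N(-1394) - ((160575 - 232302) - 683011)) = 55831918049/195732 - (11/5 - ((160575 - 232302) - 683011)) = 55831918049/195732 - (11/5 - (-71727 - 683011)) = 55831918049/195732 - (11/5 - 1*(-754738)) = 55831918049/195732 - (11/5 + 754738) = 55831918049/195732 - 1*3773701/5 = 55831918049/195732 - 3773701/5 = -459474453887/978660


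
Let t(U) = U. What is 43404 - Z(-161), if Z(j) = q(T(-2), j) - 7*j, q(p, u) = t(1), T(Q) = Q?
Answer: 42276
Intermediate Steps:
q(p, u) = 1
Z(j) = 1 - 7*j
43404 - Z(-161) = 43404 - (1 - 7*(-161)) = 43404 - (1 + 1127) = 43404 - 1*1128 = 43404 - 1128 = 42276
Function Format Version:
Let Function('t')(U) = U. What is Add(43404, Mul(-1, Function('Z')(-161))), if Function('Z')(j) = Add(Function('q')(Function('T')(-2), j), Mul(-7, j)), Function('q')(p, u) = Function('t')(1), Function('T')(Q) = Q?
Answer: 42276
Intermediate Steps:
Function('q')(p, u) = 1
Function('Z')(j) = Add(1, Mul(-7, j))
Add(43404, Mul(-1, Function('Z')(-161))) = Add(43404, Mul(-1, Add(1, Mul(-7, -161)))) = Add(43404, Mul(-1, Add(1, 1127))) = Add(43404, Mul(-1, 1128)) = Add(43404, -1128) = 42276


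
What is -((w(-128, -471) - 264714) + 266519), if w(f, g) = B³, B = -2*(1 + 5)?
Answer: -77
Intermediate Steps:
B = -12 (B = -2*6 = -12)
w(f, g) = -1728 (w(f, g) = (-12)³ = -1728)
-((w(-128, -471) - 264714) + 266519) = -((-1728 - 264714) + 266519) = -(-266442 + 266519) = -1*77 = -77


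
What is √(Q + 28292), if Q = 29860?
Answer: 2*√14538 ≈ 241.15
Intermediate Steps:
√(Q + 28292) = √(29860 + 28292) = √58152 = 2*√14538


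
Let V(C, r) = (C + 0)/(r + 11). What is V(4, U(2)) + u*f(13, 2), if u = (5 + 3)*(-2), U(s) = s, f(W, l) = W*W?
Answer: -35148/13 ≈ -2703.7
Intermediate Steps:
f(W, l) = W²
V(C, r) = C/(11 + r)
u = -16 (u = 8*(-2) = -16)
V(4, U(2)) + u*f(13, 2) = 4/(11 + 2) - 16*13² = 4/13 - 16*169 = 4*(1/13) - 2704 = 4/13 - 2704 = -35148/13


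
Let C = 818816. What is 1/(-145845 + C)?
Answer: 1/672971 ≈ 1.4859e-6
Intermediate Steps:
1/(-145845 + C) = 1/(-145845 + 818816) = 1/672971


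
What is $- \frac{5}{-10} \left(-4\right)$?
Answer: $-2$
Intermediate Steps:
$- \frac{5}{-10} \left(-4\right) = \left(-5\right) \left(- \frac{1}{10}\right) \left(-4\right) = \frac{1}{2} \left(-4\right) = -2$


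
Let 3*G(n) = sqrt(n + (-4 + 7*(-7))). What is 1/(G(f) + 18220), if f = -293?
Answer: 81990/1493857973 - 3*I*sqrt(346)/2987715946 ≈ 5.4885e-5 - 1.8678e-8*I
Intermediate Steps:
G(n) = sqrt(-53 + n)/3 (G(n) = sqrt(n + (-4 + 7*(-7)))/3 = sqrt(n + (-4 - 49))/3 = sqrt(n - 53)/3 = sqrt(-53 + n)/3)
1/(G(f) + 18220) = 1/(sqrt(-53 - 293)/3 + 18220) = 1/(sqrt(-346)/3 + 18220) = 1/((I*sqrt(346))/3 + 18220) = 1/(I*sqrt(346)/3 + 18220) = 1/(18220 + I*sqrt(346)/3)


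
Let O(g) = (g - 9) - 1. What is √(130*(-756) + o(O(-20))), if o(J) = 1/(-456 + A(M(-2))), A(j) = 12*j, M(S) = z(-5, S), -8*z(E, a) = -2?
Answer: I*√20167940973/453 ≈ 313.5*I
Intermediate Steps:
z(E, a) = ¼ (z(E, a) = -⅛*(-2) = ¼)
M(S) = ¼
O(g) = -10 + g (O(g) = (-9 + g) - 1 = -10 + g)
o(J) = -1/453 (o(J) = 1/(-456 + 12*(¼)) = 1/(-456 + 3) = 1/(-453) = -1/453)
√(130*(-756) + o(O(-20))) = √(130*(-756) - 1/453) = √(-98280 - 1/453) = √(-44520841/453) = I*√20167940973/453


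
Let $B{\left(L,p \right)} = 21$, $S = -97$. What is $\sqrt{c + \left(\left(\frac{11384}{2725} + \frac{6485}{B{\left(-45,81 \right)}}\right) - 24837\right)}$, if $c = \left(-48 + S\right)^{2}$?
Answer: $\frac{i \sqrt{458328784179}}{11445} \approx 59.152 i$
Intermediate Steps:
$c = 21025$ ($c = \left(-48 - 97\right)^{2} = \left(-145\right)^{2} = 21025$)
$\sqrt{c + \left(\left(\frac{11384}{2725} + \frac{6485}{B{\left(-45,81 \right)}}\right) - 24837\right)} = \sqrt{21025 + \left(\left(\frac{11384}{2725} + \frac{6485}{21}\right) - 24837\right)} = \sqrt{21025 + \left(\frac{17910689}{57225} - 24837\right)} = \sqrt{21025 - \frac{1403386636}{57225}} = \sqrt{- \frac{200231011}{57225}} = \frac{i \sqrt{458328784179}}{11445}$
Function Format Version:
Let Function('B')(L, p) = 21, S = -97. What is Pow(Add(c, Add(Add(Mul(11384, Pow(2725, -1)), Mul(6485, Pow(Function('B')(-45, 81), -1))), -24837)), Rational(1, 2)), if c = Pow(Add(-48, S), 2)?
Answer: Mul(Rational(1, 11445), I, Pow(458328784179, Rational(1, 2))) ≈ Mul(59.152, I)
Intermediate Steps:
c = 21025 (c = Pow(Add(-48, -97), 2) = Pow(-145, 2) = 21025)
Pow(Add(c, Add(Add(Mul(11384, Pow(2725, -1)), Mul(6485, Pow(Function('B')(-45, 81), -1))), -24837)), Rational(1, 2)) = Pow(Add(21025, Add(Add(Mul(11384, Pow(2725, -1)), Mul(6485, Pow(21, -1))), -24837)), Rational(1, 2)) = Pow(Add(21025, Add(Add(Mul(11384, Rational(1, 2725)), Mul(6485, Rational(1, 21))), -24837)), Rational(1, 2)) = Pow(Add(21025, Add(Add(Rational(11384, 2725), Rational(6485, 21)), -24837)), Rational(1, 2)) = Pow(Add(21025, Add(Rational(17910689, 57225), -24837)), Rational(1, 2)) = Pow(Add(21025, Rational(-1403386636, 57225)), Rational(1, 2)) = Pow(Rational(-200231011, 57225), Rational(1, 2)) = Mul(Rational(1, 11445), I, Pow(458328784179, Rational(1, 2)))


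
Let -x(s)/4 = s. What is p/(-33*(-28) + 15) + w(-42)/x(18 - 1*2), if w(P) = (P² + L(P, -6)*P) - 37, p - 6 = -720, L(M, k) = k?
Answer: -634659/20032 ≈ -31.682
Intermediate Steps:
x(s) = -4*s
p = -714 (p = 6 - 720 = -714)
w(P) = -37 + P² - 6*P (w(P) = (P² - 6*P) - 37 = -37 + P² - 6*P)
p/(-33*(-28) + 15) + w(-42)/x(18 - 1*2) = -714/(-33*(-28) + 15) + (-37 + (-42)² - 6*(-42))/((-4*(18 - 1*2))) = -714/(924 + 15) + (-37 + 1764 + 252)/((-4*(18 - 2))) = -714/939 + 1979/((-4*16)) = -714*1/939 + 1979/(-64) = -238/313 + 1979*(-1/64) = -238/313 - 1979/64 = -634659/20032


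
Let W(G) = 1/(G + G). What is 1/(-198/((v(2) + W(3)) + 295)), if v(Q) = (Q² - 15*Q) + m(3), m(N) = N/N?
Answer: -1621/1188 ≈ -1.3645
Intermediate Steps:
W(G) = 1/(2*G)
m(N) = 1
v(Q) = 1 + Q² - 15*Q (v(Q) = (Q² - 15*Q) + 1 = 1 + Q² - 15*Q)
1/(-198/((v(2) + W(3)) + 295)) = 1/(-198/(((1 + 2² - 15*2) + (½)/3) + 295)) = 1/(-198/(((1 + 4 - 30) + (½)*(⅓)) + 295)) = 1/(-198/((-25 + ⅙) + 295)) = 1/(-198/(-149/6 + 295)) = 1/(-198/1621/6) = 1/(-198*6/1621) = 1/(-1188/1621) = -1621/1188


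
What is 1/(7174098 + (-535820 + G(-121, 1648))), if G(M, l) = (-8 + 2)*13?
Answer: 1/6638200 ≈ 1.5064e-7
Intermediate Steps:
G(M, l) = -78 (G(M, l) = -6*13 = -78)
1/(7174098 + (-535820 + G(-121, 1648))) = 1/(7174098 + (-535820 - 78)) = 1/(7174098 - 535898) = 1/6638200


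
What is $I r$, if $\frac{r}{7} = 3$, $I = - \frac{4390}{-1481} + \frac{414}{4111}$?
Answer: $\frac{391868904}{6088391} \approx 64.363$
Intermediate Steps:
$I = \frac{18660424}{6088391}$ ($I = \left(-4390\right) \left(- \frac{1}{1481}\right) + 414 \cdot \frac{1}{4111} = \frac{4390}{1481} + \frac{414}{4111} = \frac{18660424}{6088391} \approx 3.0649$)
$r = 21$ ($r = 7 \cdot 3 = 21$)
$I r = \frac{18660424}{6088391} \cdot 21 = \frac{391868904}{6088391}$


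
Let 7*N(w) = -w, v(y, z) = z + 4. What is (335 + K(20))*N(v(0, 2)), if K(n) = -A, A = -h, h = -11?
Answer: -1944/7 ≈ -277.71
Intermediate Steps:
v(y, z) = 4 + z
A = 11 (A = -1*(-11) = 11)
N(w) = -w/7 (N(w) = (-w)/7 = -w/7)
K(n) = -11 (K(n) = -1*11 = -11)
(335 + K(20))*N(v(0, 2)) = (335 - 11)*(-(4 + 2)/7) = 324*(-⅐*6) = 324*(-6/7) = -1944/7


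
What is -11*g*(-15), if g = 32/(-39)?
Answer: -1760/13 ≈ -135.38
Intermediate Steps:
g = -32/39 (g = 32*(-1/39) = -32/39 ≈ -0.82051)
-11*g*(-15) = -11*(-32/39)*(-15) = (352/39)*(-15) = -1760/13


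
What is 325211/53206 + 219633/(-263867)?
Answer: 74126657539/14039307602 ≈ 5.2799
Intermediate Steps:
325211/53206 + 219633/(-263867) = 325211*(1/53206) + 219633*(-1/263867) = 325211/53206 - 219633/263867 = 74126657539/14039307602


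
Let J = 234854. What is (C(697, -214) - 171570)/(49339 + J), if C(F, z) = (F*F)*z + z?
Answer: -104134910/284193 ≈ -366.42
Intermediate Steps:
C(F, z) = z + z*F² (C(F, z) = F²*z + z = z*F² + z = z + z*F²)
(C(697, -214) - 171570)/(49339 + J) = (-214*(1 + 697²) - 171570)/(49339 + 234854) = (-214*(1 + 485809) - 171570)/284193 = (-214*485810 - 171570)*(1/284193) = (-103963340 - 171570)*(1/284193) = -104134910*1/284193 = -104134910/284193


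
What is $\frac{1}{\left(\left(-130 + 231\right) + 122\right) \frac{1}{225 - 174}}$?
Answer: $\frac{51}{223} \approx 0.2287$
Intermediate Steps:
$\frac{1}{\left(\left(-130 + 231\right) + 122\right) \frac{1}{225 - 174}} = \frac{1}{\left(101 + 122\right) \frac{1}{51}} = \frac{1}{223 \cdot \frac{1}{51}} = \frac{1}{\frac{223}{51}} = \frac{51}{223}$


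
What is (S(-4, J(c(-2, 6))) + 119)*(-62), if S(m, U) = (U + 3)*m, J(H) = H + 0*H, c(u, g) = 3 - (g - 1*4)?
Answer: -6386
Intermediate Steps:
c(u, g) = 7 - g (c(u, g) = 3 - (g - 4) = 3 - (-4 + g) = 3 + (4 - g) = 7 - g)
J(H) = H (J(H) = H + 0 = H)
S(m, U) = m*(3 + U) (S(m, U) = (3 + U)*m = m*(3 + U))
(S(-4, J(c(-2, 6))) + 119)*(-62) = (-4*(3 + (7 - 1*6)) + 119)*(-62) = (-4*(3 + (7 - 6)) + 119)*(-62) = (-4*(3 + 1) + 119)*(-62) = (-4*4 + 119)*(-62) = (-16 + 119)*(-62) = 103*(-62) = -6386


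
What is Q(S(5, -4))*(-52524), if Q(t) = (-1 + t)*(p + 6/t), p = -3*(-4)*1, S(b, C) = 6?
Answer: -3414060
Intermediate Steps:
p = 12 (p = 12*1 = 12)
Q(t) = (-1 + t)*(12 + 6/t)
Q(S(5, -4))*(-52524) = (-6 - 6/6 + 12*6)*(-52524) = (-6 - 6*1/6 + 72)*(-52524) = (-6 - 1 + 72)*(-52524) = 65*(-52524) = -3414060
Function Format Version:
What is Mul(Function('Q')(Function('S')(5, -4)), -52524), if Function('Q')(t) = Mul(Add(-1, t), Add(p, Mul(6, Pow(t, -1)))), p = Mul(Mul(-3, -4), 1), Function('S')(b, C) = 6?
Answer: -3414060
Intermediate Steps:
p = 12 (p = Mul(12, 1) = 12)
Function('Q')(t) = Mul(Add(-1, t), Add(12, Mul(6, Pow(t, -1))))
Mul(Function('Q')(Function('S')(5, -4)), -52524) = Mul(Add(-6, Mul(-6, Pow(6, -1)), Mul(12, 6)), -52524) = Mul(Add(-6, Mul(-6, Rational(1, 6)), 72), -52524) = Mul(Add(-6, -1, 72), -52524) = Mul(65, -52524) = -3414060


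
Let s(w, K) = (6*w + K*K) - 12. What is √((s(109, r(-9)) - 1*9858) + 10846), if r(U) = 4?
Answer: √1646 ≈ 40.571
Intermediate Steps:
s(w, K) = -12 + K² + 6*w (s(w, K) = (6*w + K²) - 12 = (K² + 6*w) - 12 = -12 + K² + 6*w)
√((s(109, r(-9)) - 1*9858) + 10846) = √(((-12 + 4² + 6*109) - 1*9858) + 10846) = √(((-12 + 16 + 654) - 9858) + 10846) = √((658 - 9858) + 10846) = √(-9200 + 10846) = √1646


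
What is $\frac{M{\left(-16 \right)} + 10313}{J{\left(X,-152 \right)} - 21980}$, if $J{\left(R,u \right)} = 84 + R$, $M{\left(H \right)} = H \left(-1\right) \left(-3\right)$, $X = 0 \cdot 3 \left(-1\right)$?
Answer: $- \frac{10265}{21896} \approx -0.46881$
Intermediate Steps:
$X = 0$ ($X = 0 \left(-1\right) = 0$)
$M{\left(H \right)} = 3 H$ ($M{\left(H \right)} = - H \left(-3\right) = 3 H$)
$\frac{M{\left(-16 \right)} + 10313}{J{\left(X,-152 \right)} - 21980} = \frac{3 \left(-16\right) + 10313}{\left(84 + 0\right) - 21980} = \frac{-48 + 10313}{84 - 21980} = \frac{10265}{-21896} = 10265 \left(- \frac{1}{21896}\right) = - \frac{10265}{21896}$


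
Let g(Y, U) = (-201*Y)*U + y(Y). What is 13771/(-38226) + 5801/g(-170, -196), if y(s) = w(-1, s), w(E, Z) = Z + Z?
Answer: -46227612443/128012375580 ≈ -0.36112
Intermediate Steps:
w(E, Z) = 2*Z
y(s) = 2*s
g(Y, U) = 2*Y - 201*U*Y (g(Y, U) = (-201*Y)*U + 2*Y = -201*U*Y + 2*Y = 2*Y - 201*U*Y)
13771/(-38226) + 5801/g(-170, -196) = 13771/(-38226) + 5801/((-170*(2 - 201*(-196)))) = 13771*(-1/38226) + 5801/((-170*(2 + 39396))) = -13771/38226 + 5801/((-170*39398)) = -13771/38226 + 5801/(-6697660) = -13771/38226 + 5801*(-1/6697660) = -13771/38226 - 5801/6697660 = -46227612443/128012375580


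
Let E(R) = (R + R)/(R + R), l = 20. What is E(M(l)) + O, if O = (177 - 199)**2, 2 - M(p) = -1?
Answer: 485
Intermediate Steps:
M(p) = 3 (M(p) = 2 - 1*(-1) = 2 + 1 = 3)
E(R) = 1 (E(R) = (2*R)/((2*R)) = (2*R)*(1/(2*R)) = 1)
O = 484 (O = (-22)**2 = 484)
E(M(l)) + O = 1 + 484 = 485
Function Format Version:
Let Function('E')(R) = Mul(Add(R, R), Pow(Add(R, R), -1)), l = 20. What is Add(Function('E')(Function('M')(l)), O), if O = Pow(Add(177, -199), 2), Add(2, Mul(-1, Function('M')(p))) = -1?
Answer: 485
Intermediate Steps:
Function('M')(p) = 3 (Function('M')(p) = Add(2, Mul(-1, -1)) = Add(2, 1) = 3)
Function('E')(R) = 1 (Function('E')(R) = Mul(Mul(2, R), Pow(Mul(2, R), -1)) = Mul(Mul(2, R), Mul(Rational(1, 2), Pow(R, -1))) = 1)
O = 484 (O = Pow(-22, 2) = 484)
Add(Function('E')(Function('M')(l)), O) = Add(1, 484) = 485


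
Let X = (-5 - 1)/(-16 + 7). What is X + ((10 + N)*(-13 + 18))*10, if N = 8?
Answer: 2702/3 ≈ 900.67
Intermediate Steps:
X = ⅔ (X = -6/(-9) = -6*(-⅑) = ⅔ ≈ 0.66667)
X + ((10 + N)*(-13 + 18))*10 = ⅔ + ((10 + 8)*(-13 + 18))*10 = ⅔ + (18*5)*10 = ⅔ + 90*10 = ⅔ + 900 = 2702/3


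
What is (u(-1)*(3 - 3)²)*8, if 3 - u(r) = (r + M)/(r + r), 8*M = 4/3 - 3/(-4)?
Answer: 0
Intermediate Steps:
M = 25/96 (M = (4/3 - 3/(-4))/8 = (4*(⅓) - 3*(-¼))/8 = (4/3 + ¾)/8 = (⅛)*(25/12) = 25/96 ≈ 0.26042)
u(r) = 3 - (25/96 + r)/(2*r) (u(r) = 3 - (r + 25/96)/(r + r) = 3 - (25/96 + r)/(2*r))
(u(-1)*(3 - 3)²)*8 = (((5/192)*(-5 + 96*(-1))/(-1))*(3 - 3)²)*8 = (((5/192)*(-1)*(-5 - 96))*0²)*8 = (((5/192)*(-1)*(-101))*0)*8 = ((505/192)*0)*8 = 0*8 = 0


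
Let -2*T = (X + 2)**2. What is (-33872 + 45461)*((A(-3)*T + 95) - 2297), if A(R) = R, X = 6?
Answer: -24406434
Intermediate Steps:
T = -32 (T = -(6 + 2)**2/2 = -1/2*8**2 = -1/2*64 = -32)
(-33872 + 45461)*((A(-3)*T + 95) - 2297) = (-33872 + 45461)*((-3*(-32) + 95) - 2297) = 11589*((96 + 95) - 2297) = 11589*(191 - 2297) = 11589*(-2106) = -24406434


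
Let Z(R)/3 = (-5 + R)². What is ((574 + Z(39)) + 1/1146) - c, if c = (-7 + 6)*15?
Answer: 4649323/1146 ≈ 4057.0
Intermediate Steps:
c = -15 (c = -1*15 = -15)
Z(R) = 3*(-5 + R)²
((574 + Z(39)) + 1/1146) - c = ((574 + 3*(-5 + 39)²) + 1/1146) - 1*(-15) = ((574 + 3*34²) + 1/1146) + 15 = ((574 + 3*1156) + 1/1146) + 15 = ((574 + 3468) + 1/1146) + 15 = (4042 + 1/1146) + 15 = 4632133/1146 + 15 = 4649323/1146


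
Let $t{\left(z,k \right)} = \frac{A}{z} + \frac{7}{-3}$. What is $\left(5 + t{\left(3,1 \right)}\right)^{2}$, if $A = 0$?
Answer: $\frac{64}{9} \approx 7.1111$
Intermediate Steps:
$t{\left(z,k \right)} = - \frac{7}{3}$ ($t{\left(z,k \right)} = \frac{0}{z} + \frac{7}{-3} = 0 + 7 \left(- \frac{1}{3}\right) = 0 - \frac{7}{3} = - \frac{7}{3}$)
$\left(5 + t{\left(3,1 \right)}\right)^{2} = \left(5 - \frac{7}{3}\right)^{2} = \left(\frac{8}{3}\right)^{2} = \frac{64}{9}$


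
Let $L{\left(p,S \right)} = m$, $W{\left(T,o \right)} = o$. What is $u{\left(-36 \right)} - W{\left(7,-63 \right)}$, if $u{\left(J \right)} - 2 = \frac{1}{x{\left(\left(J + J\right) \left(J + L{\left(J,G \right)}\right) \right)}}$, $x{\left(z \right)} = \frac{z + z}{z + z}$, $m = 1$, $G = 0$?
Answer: $66$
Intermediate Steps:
$L{\left(p,S \right)} = 1$
$x{\left(z \right)} = 1$ ($x{\left(z \right)} = \frac{2 z}{2 z} = 2 z \frac{1}{2 z} = 1$)
$u{\left(J \right)} = 3$ ($u{\left(J \right)} = 2 + 1^{-1} = 2 + 1 = 3$)
$u{\left(-36 \right)} - W{\left(7,-63 \right)} = 3 - -63 = 3 + 63 = 66$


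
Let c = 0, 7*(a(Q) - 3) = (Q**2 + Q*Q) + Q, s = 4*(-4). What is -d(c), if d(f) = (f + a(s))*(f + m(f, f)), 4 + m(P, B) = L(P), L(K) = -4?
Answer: 4136/7 ≈ 590.86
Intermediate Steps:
m(P, B) = -8 (m(P, B) = -4 - 4 = -8)
s = -16
a(Q) = 3 + Q/7 + 2*Q**2/7 (a(Q) = 3 + ((Q**2 + Q*Q) + Q)/7 = 3 + ((Q**2 + Q**2) + Q)/7 = 3 + (2*Q**2 + Q)/7 = 3 + (Q + 2*Q**2)/7 = 3 + (Q/7 + 2*Q**2/7) = 3 + Q/7 + 2*Q**2/7)
d(f) = (-8 + f)*(517/7 + f) (d(f) = (f + (3 + (1/7)*(-16) + (2/7)*(-16)**2))*(f - 8) = (f + (3 - 16/7 + (2/7)*256))*(-8 + f) = (f + (3 - 16/7 + 512/7))*(-8 + f) = (f + 517/7)*(-8 + f) = (517/7 + f)*(-8 + f) = (-8 + f)*(517/7 + f))
-d(c) = -(-4136/7 + 0**2 + (461/7)*0) = -(-4136/7 + 0 + 0) = -1*(-4136/7) = 4136/7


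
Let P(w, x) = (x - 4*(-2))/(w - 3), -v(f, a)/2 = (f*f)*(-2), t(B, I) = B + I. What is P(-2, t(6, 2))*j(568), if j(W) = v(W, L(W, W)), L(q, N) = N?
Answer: -20647936/5 ≈ -4.1296e+6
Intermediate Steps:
v(f, a) = 4*f² (v(f, a) = -2*f*f*(-2) = -2*f²*(-2) = -(-4)*f² = 4*f²)
j(W) = 4*W²
P(w, x) = (8 + x)/(-3 + w) (P(w, x) = (x + 8)/(-3 + w) = (8 + x)/(-3 + w))
P(-2, t(6, 2))*j(568) = ((8 + (6 + 2))/(-3 - 2))*(4*568²) = ((8 + 8)/(-5))*(4*322624) = -⅕*16*1290496 = -16/5*1290496 = -20647936/5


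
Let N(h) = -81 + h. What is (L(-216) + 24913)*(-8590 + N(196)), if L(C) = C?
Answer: -209307075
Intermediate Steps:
(L(-216) + 24913)*(-8590 + N(196)) = (-216 + 24913)*(-8590 + (-81 + 196)) = 24697*(-8590 + 115) = 24697*(-8475) = -209307075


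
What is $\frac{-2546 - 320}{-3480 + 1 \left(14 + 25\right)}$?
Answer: $\frac{2866}{3441} \approx 0.8329$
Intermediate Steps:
$\frac{-2546 - 320}{-3480 + 1 \left(14 + 25\right)} = - \frac{2866}{-3480 + 1 \cdot 39} = - \frac{2866}{-3480 + 39} = - \frac{2866}{-3441} = \left(-2866\right) \left(- \frac{1}{3441}\right) = \frac{2866}{3441}$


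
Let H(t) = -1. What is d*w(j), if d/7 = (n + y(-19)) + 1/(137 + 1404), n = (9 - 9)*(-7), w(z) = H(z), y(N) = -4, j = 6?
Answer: 43141/1541 ≈ 27.995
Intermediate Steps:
w(z) = -1
n = 0 (n = 0*(-7) = 0)
d = -43141/1541 (d = 7*((0 - 4) + 1/(137 + 1404)) = 7*(-4 + 1/1541) = 7*(-6163/1541) = -43141/1541 ≈ -27.995)
d*w(j) = -43141/1541*(-1) = 43141/1541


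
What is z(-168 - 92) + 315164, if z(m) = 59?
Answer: 315223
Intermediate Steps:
z(-168 - 92) + 315164 = 59 + 315164 = 315223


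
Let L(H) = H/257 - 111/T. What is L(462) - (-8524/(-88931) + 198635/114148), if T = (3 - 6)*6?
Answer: 47964282791987/7826649052548 ≈ 6.1283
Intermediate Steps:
T = -18 (T = -3*6 = -18)
L(H) = 37/6 + H/257 (L(H) = H/257 - 111/(-18) = H*(1/257) - 111*(-1/18) = H/257 + 37/6 = 37/6 + H/257)
L(462) - (-8524/(-88931) + 198635/114148) = (37/6 + (1/257)*462) - (-8524/(-88931) + 198635/114148) = (37/6 + 462/257) - (-8524*(-1/88931) + 198635*(1/114148)) = 12281/1542 - (8524/88931 + 198635/114148) = 12281/1542 - 1*18637806737/10151295788 = 12281/1542 - 18637806737/10151295788 = 47964282791987/7826649052548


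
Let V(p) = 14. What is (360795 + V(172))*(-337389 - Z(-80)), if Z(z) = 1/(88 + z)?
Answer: -973864262417/8 ≈ -1.2173e+11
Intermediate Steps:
(360795 + V(172))*(-337389 - Z(-80)) = (360795 + 14)*(-337389 - 1/(88 - 80)) = 360809*(-337389 - 1/8) = 360809*(-2699113/8) = -973864262417/8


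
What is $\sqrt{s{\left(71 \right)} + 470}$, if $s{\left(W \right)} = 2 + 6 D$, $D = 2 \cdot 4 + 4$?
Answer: $4 \sqrt{34} \approx 23.324$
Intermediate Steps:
$D = 12$ ($D = 8 + 4 = 12$)
$s{\left(W \right)} = 74$ ($s{\left(W \right)} = 2 + 6 \cdot 12 = 2 + 72 = 74$)
$\sqrt{s{\left(71 \right)} + 470} = \sqrt{74 + 470} = \sqrt{544} = 4 \sqrt{34}$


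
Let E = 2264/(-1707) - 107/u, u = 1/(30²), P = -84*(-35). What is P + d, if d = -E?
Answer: 169404944/1707 ≈ 99241.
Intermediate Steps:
P = 2940
u = 1/900 ≈ 0.0011111
E = -164386364/1707 (E = 2264/(-1707) - 107/1/900 = 2264*(-1/1707) - 107*900 = -2264/1707 - 96300 = -164386364/1707 ≈ -96301.)
d = 164386364/1707 (d = -1*(-164386364/1707) = 164386364/1707 ≈ 96301.)
P + d = 2940 + 164386364/1707 = 169404944/1707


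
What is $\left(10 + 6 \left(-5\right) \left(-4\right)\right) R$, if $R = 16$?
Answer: $2080$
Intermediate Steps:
$\left(10 + 6 \left(-5\right) \left(-4\right)\right) R = \left(10 + 6 \left(-5\right) \left(-4\right)\right) 16 = \left(10 - -120\right) 16 = \left(10 + 120\right) 16 = 130 \cdot 16 = 2080$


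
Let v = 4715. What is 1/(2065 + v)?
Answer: 1/6780 ≈ 0.00014749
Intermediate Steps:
1/(2065 + v) = 1/(2065 + 4715) = 1/6780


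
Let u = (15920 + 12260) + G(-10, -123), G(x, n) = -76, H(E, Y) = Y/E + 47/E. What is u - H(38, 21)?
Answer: 533942/19 ≈ 28102.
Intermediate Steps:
H(E, Y) = 47/E + Y/E
u = 28104 (u = (15920 + 12260) - 76 = 28180 - 76 = 28104)
u - H(38, 21) = 28104 - (47 + 21)/38 = 28104 - 68/38 = 28104 - 1*34/19 = 28104 - 34/19 = 533942/19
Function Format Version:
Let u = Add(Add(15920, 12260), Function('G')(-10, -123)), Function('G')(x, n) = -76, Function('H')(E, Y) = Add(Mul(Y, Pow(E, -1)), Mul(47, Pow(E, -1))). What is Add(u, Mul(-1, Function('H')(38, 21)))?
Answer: Rational(533942, 19) ≈ 28102.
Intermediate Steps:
Function('H')(E, Y) = Add(Mul(47, Pow(E, -1)), Mul(Y, Pow(E, -1)))
u = 28104 (u = Add(Add(15920, 12260), -76) = Add(28180, -76) = 28104)
Add(u, Mul(-1, Function('H')(38, 21))) = Add(28104, Mul(-1, Mul(Pow(38, -1), Add(47, 21)))) = Add(28104, Mul(-1, Mul(Rational(1, 38), 68))) = Add(28104, Mul(-1, Rational(34, 19))) = Add(28104, Rational(-34, 19)) = Rational(533942, 19)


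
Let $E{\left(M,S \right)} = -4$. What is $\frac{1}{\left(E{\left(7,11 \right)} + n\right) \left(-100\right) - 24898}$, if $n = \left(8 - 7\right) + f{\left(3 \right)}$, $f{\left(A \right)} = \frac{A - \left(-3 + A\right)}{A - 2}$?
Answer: $- \frac{1}{24898} \approx -4.0164 \cdot 10^{-5}$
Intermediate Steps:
$f{\left(A \right)} = \frac{3}{-2 + A}$
$n = 4$ ($n = \left(8 - 7\right) + \frac{3}{-2 + 3} = 1 + \frac{3}{1} = 1 + 3 \cdot 1 = 1 + 3 = 4$)
$\frac{1}{\left(E{\left(7,11 \right)} + n\right) \left(-100\right) - 24898} = \frac{1}{\left(-4 + 4\right) \left(-100\right) - 24898} = \frac{1}{0 \left(-100\right) - 24898} = \frac{1}{0 - 24898} = \frac{1}{-24898} = - \frac{1}{24898}$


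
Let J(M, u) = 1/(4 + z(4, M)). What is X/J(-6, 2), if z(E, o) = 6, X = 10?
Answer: 100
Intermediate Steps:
J(M, u) = ⅒ (J(M, u) = 1/(4 + 6) = 1/10 = ⅒)
X/J(-6, 2) = 10/(⅒) = 10*10 = 100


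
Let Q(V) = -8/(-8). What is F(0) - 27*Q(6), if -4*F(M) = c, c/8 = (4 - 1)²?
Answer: -45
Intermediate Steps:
c = 72 (c = 8*(4 - 1)² = 8*3² = 8*9 = 72)
Q(V) = 1 (Q(V) = -8*(-⅛) = 1)
F(M) = -18 (F(M) = -¼*72 = -18)
F(0) - 27*Q(6) = -18 - 27*1 = -18 - 27 = -45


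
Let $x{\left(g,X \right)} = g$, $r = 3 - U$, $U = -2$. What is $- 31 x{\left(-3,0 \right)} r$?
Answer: $465$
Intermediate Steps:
$r = 5$ ($r = 3 - -2 = 3 + 2 = 5$)
$- 31 x{\left(-3,0 \right)} r = \left(-31\right) \left(-3\right) 5 = 93 \cdot 5 = 465$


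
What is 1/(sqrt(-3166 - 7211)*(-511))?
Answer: I*sqrt(1153)/1767549 ≈ 1.9211e-5*I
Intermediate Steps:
1/(sqrt(-3166 - 7211)*(-511)) = 1/(sqrt(-10377)*(-511)) = 1/((3*I*sqrt(1153))*(-511)) = 1/(-1533*I*sqrt(1153)) = I*sqrt(1153)/1767549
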